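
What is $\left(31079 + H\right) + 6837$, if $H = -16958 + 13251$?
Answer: $34209$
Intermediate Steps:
$H = -3707$
$\left(31079 + H\right) + 6837 = \left(31079 - 3707\right) + 6837 = 27372 + 6837 = 34209$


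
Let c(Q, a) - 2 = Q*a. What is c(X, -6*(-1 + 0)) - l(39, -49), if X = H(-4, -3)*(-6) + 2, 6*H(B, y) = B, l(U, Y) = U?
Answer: -1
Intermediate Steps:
H(B, y) = B/6
X = 6 (X = ((1/6)*(-4))*(-6) + 2 = -2/3*(-6) + 2 = 4 + 2 = 6)
c(Q, a) = 2 + Q*a
c(X, -6*(-1 + 0)) - l(39, -49) = (2 + 6*(-6*(-1 + 0))) - 1*39 = (2 + 6*(-6*(-1))) - 39 = (2 + 6*6) - 39 = (2 + 36) - 39 = 38 - 39 = -1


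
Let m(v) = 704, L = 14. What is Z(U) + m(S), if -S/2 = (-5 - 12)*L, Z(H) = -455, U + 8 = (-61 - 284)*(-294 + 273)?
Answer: 249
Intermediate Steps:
U = 7237 (U = -8 + (-61 - 284)*(-294 + 273) = -8 - 345*(-21) = -8 + 7245 = 7237)
S = 476 (S = -2*(-5 - 12)*14 = -(-34)*14 = -2*(-238) = 476)
Z(U) + m(S) = -455 + 704 = 249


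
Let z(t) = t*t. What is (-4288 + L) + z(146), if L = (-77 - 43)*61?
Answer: 9708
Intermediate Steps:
z(t) = t²
L = -7320 (L = -120*61 = -7320)
(-4288 + L) + z(146) = (-4288 - 7320) + 146² = -11608 + 21316 = 9708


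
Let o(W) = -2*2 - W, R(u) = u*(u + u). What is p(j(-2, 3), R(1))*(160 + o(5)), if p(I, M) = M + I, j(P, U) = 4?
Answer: 906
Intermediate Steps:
R(u) = 2*u² (R(u) = u*(2*u) = 2*u²)
p(I, M) = I + M
o(W) = -4 - W
p(j(-2, 3), R(1))*(160 + o(5)) = (4 + 2*1²)*(160 + (-4 - 1*5)) = (4 + 2*1)*(160 + (-4 - 5)) = (4 + 2)*(160 - 9) = 6*151 = 906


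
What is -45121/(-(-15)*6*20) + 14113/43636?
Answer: -485874139/19636200 ≈ -24.744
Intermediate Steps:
-45121/(-(-15)*6*20) + 14113/43636 = -45121/(-15*(-6)*20) + 14113*(1/43636) = -45121/(90*20) + 14113/43636 = -45121/1800 + 14113/43636 = -485874139/19636200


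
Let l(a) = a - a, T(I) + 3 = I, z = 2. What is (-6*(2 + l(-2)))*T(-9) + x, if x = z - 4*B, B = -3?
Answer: 158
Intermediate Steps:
T(I) = -3 + I
l(a) = 0
x = 14 (x = 2 - 4*(-3) = 2 + 12 = 14)
(-6*(2 + l(-2)))*T(-9) + x = (-6*(2 + 0))*(-3 - 9) + 14 = -6*2*(-12) + 14 = -12*(-12) + 14 = 144 + 14 = 158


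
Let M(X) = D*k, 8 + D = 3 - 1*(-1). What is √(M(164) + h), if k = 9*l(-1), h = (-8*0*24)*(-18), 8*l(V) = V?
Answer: 3*√2/2 ≈ 2.1213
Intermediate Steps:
l(V) = V/8
h = 0 (h = (0*24)*(-18) = 0*(-18) = 0)
k = -9/8 (k = 9*((⅛)*(-1)) = 9*(-⅛) = -9/8 ≈ -1.1250)
D = -4 (D = -8 + (3 - 1*(-1)) = -8 + (3 + 1) = -8 + 4 = -4)
M(X) = 9/2 (M(X) = -4*(-9/8) = 9/2)
√(M(164) + h) = √(9/2 + 0) = √(9/2) = 3*√2/2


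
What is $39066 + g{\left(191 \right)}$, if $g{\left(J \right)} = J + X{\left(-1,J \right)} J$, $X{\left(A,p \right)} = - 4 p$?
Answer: $-106667$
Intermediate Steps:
$g{\left(J \right)} = J - 4 J^{2}$ ($g{\left(J \right)} = J + - 4 J J = J - 4 J^{2}$)
$39066 + g{\left(191 \right)} = 39066 + 191 \left(1 - 764\right) = 39066 + 191 \left(-763\right) = 39066 - 145733 = -106667$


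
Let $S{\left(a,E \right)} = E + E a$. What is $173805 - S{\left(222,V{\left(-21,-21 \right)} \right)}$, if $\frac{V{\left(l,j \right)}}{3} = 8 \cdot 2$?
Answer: $163101$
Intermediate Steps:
$V{\left(l,j \right)} = 48$ ($V{\left(l,j \right)} = 3 \cdot 8 \cdot 2 = 3 \cdot 16 = 48$)
$173805 - S{\left(222,V{\left(-21,-21 \right)} \right)} = 173805 - 48 \left(1 + 222\right) = 173805 - 48 \cdot 223 = 173805 - 10704 = 163101$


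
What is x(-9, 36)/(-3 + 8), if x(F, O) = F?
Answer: -9/5 ≈ -1.8000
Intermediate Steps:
x(-9, 36)/(-3 + 8) = -9/(-3 + 8) = -9/5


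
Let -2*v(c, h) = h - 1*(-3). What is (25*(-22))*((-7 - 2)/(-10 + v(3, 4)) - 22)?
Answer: 35200/3 ≈ 11733.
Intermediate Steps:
v(c, h) = -3/2 - h/2 (v(c, h) = -(h - 1*(-3))/2 = -(h + 3)/2 = -(3 + h)/2 = -3/2 - h/2)
(25*(-22))*((-7 - 2)/(-10 + v(3, 4)) - 22) = (25*(-22))*((-7 - 2)/(-10 + (-3/2 - 1/2*4)) - 22) = -550*(-9/(-10 + (-3/2 - 2)) - 22) = -550*(-9/(-10 - 7/2) - 22) = -550*(-9/(-27/2) - 22) = -550*(-9*(-2/27) - 22) = -550*(2/3 - 22) = -550*(-64/3) = 35200/3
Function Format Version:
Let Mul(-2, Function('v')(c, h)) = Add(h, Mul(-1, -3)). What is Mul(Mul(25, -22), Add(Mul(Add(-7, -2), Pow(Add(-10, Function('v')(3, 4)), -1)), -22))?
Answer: Rational(35200, 3) ≈ 11733.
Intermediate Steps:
Function('v')(c, h) = Add(Rational(-3, 2), Mul(Rational(-1, 2), h)) (Function('v')(c, h) = Mul(Rational(-1, 2), Add(h, Mul(-1, -3))) = Mul(Rational(-1, 2), Add(h, 3)) = Mul(Rational(-1, 2), Add(3, h)) = Add(Rational(-3, 2), Mul(Rational(-1, 2), h)))
Mul(Mul(25, -22), Add(Mul(Add(-7, -2), Pow(Add(-10, Function('v')(3, 4)), -1)), -22)) = Mul(Mul(25, -22), Add(Mul(Add(-7, -2), Pow(Add(-10, Add(Rational(-3, 2), Mul(Rational(-1, 2), 4))), -1)), -22)) = Mul(-550, Add(Mul(-9, Pow(Add(-10, Add(Rational(-3, 2), -2)), -1)), -22)) = Mul(-550, Add(Mul(-9, Pow(Add(-10, Rational(-7, 2)), -1)), -22)) = Mul(-550, Add(Mul(-9, Pow(Rational(-27, 2), -1)), -22)) = Mul(-550, Add(Mul(-9, Rational(-2, 27)), -22)) = Mul(-550, Add(Rational(2, 3), -22)) = Mul(-550, Rational(-64, 3)) = Rational(35200, 3)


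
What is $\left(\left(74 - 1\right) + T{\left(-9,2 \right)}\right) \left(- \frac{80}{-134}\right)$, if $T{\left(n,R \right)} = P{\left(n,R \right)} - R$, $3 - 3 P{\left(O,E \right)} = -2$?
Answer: $\frac{8720}{201} \approx 43.383$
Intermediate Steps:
$P{\left(O,E \right)} = \frac{5}{3}$ ($P{\left(O,E \right)} = 1 - - \frac{2}{3} = 1 + \frac{2}{3} = \frac{5}{3}$)
$T{\left(n,R \right)} = \frac{5}{3} - R$
$\left(\left(74 - 1\right) + T{\left(-9,2 \right)}\right) \left(- \frac{80}{-134}\right) = \left(\left(74 - 1\right) + \left(\frac{5}{3} - 2\right)\right) \left(- \frac{80}{-134}\right) = \left(\left(74 - 1\right) + \left(\frac{5}{3} - 2\right)\right) \left(\left(-80\right) \left(- \frac{1}{134}\right)\right) = \left(73 - \frac{1}{3}\right) \frac{40}{67} = \frac{218}{3} \cdot \frac{40}{67} = \frac{8720}{201}$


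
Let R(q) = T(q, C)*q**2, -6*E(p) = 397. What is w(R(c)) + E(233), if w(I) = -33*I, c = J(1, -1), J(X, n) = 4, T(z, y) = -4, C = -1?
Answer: 12275/6 ≈ 2045.8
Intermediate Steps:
E(p) = -397/6 (E(p) = -1/6*397 = -397/6)
c = 4
R(q) = -4*q**2
w(R(c)) + E(233) = -(-132)*4**2 - 397/6 = -(-132)*16 - 397/6 = -33*(-64) - 397/6 = 2112 - 397/6 = 12275/6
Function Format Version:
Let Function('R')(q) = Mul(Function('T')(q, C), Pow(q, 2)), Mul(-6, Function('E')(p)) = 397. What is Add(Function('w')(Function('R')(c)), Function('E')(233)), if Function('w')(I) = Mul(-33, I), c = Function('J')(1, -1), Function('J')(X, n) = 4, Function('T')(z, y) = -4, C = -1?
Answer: Rational(12275, 6) ≈ 2045.8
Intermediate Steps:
Function('E')(p) = Rational(-397, 6) (Function('E')(p) = Mul(Rational(-1, 6), 397) = Rational(-397, 6))
c = 4
Function('R')(q) = Mul(-4, Pow(q, 2))
Add(Function('w')(Function('R')(c)), Function('E')(233)) = Add(Mul(-33, Mul(-4, Pow(4, 2))), Rational(-397, 6)) = Add(Mul(-33, Mul(-4, 16)), Rational(-397, 6)) = Add(Mul(-33, -64), Rational(-397, 6)) = Add(2112, Rational(-397, 6)) = Rational(12275, 6)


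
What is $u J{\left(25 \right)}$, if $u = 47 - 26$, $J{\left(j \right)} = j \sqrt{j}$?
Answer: $2625$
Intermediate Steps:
$J{\left(j \right)} = j^{\frac{3}{2}}$
$u = 21$
$u J{\left(25 \right)} = 21 \cdot 25^{\frac{3}{2}} = 21 \cdot 125 = 2625$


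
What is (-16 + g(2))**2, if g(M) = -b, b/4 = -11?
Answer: 784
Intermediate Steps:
b = -44 (b = 4*(-11) = -44)
g(M) = 44 (g(M) = -1*(-44) = 44)
(-16 + g(2))**2 = (-16 + 44)**2 = 28**2 = 784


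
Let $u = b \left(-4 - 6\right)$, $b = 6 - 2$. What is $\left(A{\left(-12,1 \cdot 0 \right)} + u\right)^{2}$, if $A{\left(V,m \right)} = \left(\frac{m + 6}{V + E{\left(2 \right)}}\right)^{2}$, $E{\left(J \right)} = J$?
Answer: $\frac{982081}{625} \approx 1571.3$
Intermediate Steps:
$b = 4$ ($b = 6 - 2 = 4$)
$u = -40$ ($u = 4 \left(-4 - 6\right) = 4 \left(-10\right) = -40$)
$A{\left(V,m \right)} = \frac{\left(6 + m\right)^{2}}{\left(2 + V\right)^{2}}$ ($A{\left(V,m \right)} = \left(\frac{m + 6}{V + 2}\right)^{2} = \left(\frac{6 + m}{2 + V}\right)^{2} = \frac{\left(6 + m\right)^{2}}{\left(2 + V\right)^{2}}$)
$\left(A{\left(-12,1 \cdot 0 \right)} + u\right)^{2} = \left(\frac{\left(6 + 1 \cdot 0\right)^{2}}{\left(2 - 12\right)^{2}} - 40\right)^{2} = \left(\frac{\left(6 + 0\right)^{2}}{100} - 40\right)^{2} = \left(\frac{6^{2}}{100} - 40\right)^{2} = \left(\frac{1}{100} \cdot 36 - 40\right)^{2} = \left(\frac{9}{25} - 40\right)^{2} = \left(- \frac{991}{25}\right)^{2} = \frac{982081}{625}$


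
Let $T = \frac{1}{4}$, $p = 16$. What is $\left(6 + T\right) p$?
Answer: $100$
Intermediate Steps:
$T = \frac{1}{4} \approx 0.25$
$\left(6 + T\right) p = \left(6 + \frac{1}{4}\right) 16 = \frac{25}{4} \cdot 16 = 100$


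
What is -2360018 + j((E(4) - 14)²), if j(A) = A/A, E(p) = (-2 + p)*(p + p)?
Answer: -2360017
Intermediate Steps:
E(p) = 2*p*(-2 + p) (E(p) = (-2 + p)*(2*p) = 2*p*(-2 + p))
j(A) = 1
-2360018 + j((E(4) - 14)²) = -2360018 + 1 = -2360017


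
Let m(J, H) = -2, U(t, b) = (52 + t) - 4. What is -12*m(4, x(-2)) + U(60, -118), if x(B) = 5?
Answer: 132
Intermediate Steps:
U(t, b) = 48 + t
-12*m(4, x(-2)) + U(60, -118) = -12*(-2) + (48 + 60) = 24 + 108 = 132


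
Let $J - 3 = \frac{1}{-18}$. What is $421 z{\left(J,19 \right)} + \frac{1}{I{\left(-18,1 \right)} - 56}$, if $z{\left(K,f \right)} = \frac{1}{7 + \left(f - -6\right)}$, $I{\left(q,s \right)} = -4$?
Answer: $\frac{6307}{480} \approx 13.14$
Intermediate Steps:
$J = \frac{53}{18}$ ($J = 3 + \frac{1}{-18} = 3 - \frac{1}{18} = \frac{53}{18} \approx 2.9444$)
$z{\left(K,f \right)} = \frac{1}{13 + f}$ ($z{\left(K,f \right)} = \frac{1}{7 + \left(f + 6\right)} = \frac{1}{7 + \left(6 + f\right)} = \frac{1}{13 + f}$)
$421 z{\left(J,19 \right)} + \frac{1}{I{\left(-18,1 \right)} - 56} = \frac{421}{13 + 19} + \frac{1}{-4 - 56} = \frac{421}{32} + \frac{1}{-60} = 421 \cdot \frac{1}{32} - \frac{1}{60} = \frac{421}{32} - \frac{1}{60} = \frac{6307}{480}$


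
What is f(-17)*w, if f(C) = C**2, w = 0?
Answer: 0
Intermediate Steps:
f(-17)*w = (-17)**2*0 = 289*0 = 0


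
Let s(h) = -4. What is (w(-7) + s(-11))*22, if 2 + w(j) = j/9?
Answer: -1342/9 ≈ -149.11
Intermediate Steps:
w(j) = -2 + j/9
(w(-7) + s(-11))*22 = ((-2 + (⅑)*(-7)) - 4)*22 = ((-2 - 7/9) - 4)*22 = (-25/9 - 4)*22 = -61/9*22 = -1342/9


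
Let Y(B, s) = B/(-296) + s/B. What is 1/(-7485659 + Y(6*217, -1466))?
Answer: -96348/721228805617 ≈ -1.3359e-7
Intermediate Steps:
Y(B, s) = -B/296 + s/B (Y(B, s) = B*(-1/296) + s/B = -B/296 + s/B)
1/(-7485659 + Y(6*217, -1466)) = 1/(-7485659 + (-3*217/148 - 1466/(6*217))) = 1/(-7485659 + (-1/296*1302 - 1466/1302)) = 1/(-7485659 + (-651/148 - 1466*1/1302)) = 1/(-7485659 + (-651/148 - 733/651)) = 1/(-7485659 - 532285/96348) = 1/(-721228805617/96348) = -96348/721228805617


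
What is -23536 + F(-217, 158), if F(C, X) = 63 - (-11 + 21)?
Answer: -23483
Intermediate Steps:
F(C, X) = 53 (F(C, X) = 63 - 1*10 = 63 - 10 = 53)
-23536 + F(-217, 158) = -23536 + 53 = -23483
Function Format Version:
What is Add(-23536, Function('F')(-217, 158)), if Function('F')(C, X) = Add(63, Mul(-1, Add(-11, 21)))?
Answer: -23483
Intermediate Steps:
Function('F')(C, X) = 53 (Function('F')(C, X) = Add(63, Mul(-1, 10)) = Add(63, -10) = 53)
Add(-23536, Function('F')(-217, 158)) = Add(-23536, 53) = -23483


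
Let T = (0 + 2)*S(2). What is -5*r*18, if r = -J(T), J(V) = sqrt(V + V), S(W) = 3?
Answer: 180*sqrt(3) ≈ 311.77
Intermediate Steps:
T = 6 (T = (0 + 2)*3 = 2*3 = 6)
J(V) = sqrt(2)*sqrt(V) (J(V) = sqrt(2*V) = sqrt(2)*sqrt(V))
r = -2*sqrt(3) (r = -sqrt(2)*sqrt(6) = -2*sqrt(3) ≈ -3.4641)
-5*r*18 = -(-10)*sqrt(3)*18 = (10*sqrt(3))*18 = 180*sqrt(3)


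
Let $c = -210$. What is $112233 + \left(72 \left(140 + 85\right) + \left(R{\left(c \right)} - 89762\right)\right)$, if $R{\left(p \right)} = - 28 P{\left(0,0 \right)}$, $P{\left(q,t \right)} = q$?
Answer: $38671$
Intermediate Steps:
$R{\left(p \right)} = 0$ ($R{\left(p \right)} = \left(-28\right) 0 = 0$)
$112233 + \left(72 \left(140 + 85\right) + \left(R{\left(c \right)} - 89762\right)\right) = 112233 + \left(72 \left(140 + 85\right) + \left(0 - 89762\right)\right) = 112233 + \left(72 \cdot 225 + \left(0 - 89762\right)\right) = 112233 + \left(16200 - 89762\right) = 112233 - 73562 = 38671$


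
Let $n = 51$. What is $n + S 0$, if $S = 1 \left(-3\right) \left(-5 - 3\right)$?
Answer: $51$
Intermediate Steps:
$S = 24$ ($S = \left(-3\right) \left(-8\right) = 24$)
$n + S 0 = 51 + 24 \cdot 0 = 51 + 0 = 51$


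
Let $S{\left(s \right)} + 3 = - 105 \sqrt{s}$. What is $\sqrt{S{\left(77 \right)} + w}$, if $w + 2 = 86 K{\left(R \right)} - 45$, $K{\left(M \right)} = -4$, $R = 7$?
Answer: $\sqrt{-394 - 105 \sqrt{77}} \approx 36.268 i$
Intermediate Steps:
$S{\left(s \right)} = -3 - 105 \sqrt{s}$
$w = -391$ ($w = -2 + \left(86 \left(-4\right) - 45\right) = -2 - 389 = -391$)
$\sqrt{S{\left(77 \right)} + w} = \sqrt{\left(-3 - 105 \sqrt{77}\right) - 391} = \sqrt{-394 - 105 \sqrt{77}}$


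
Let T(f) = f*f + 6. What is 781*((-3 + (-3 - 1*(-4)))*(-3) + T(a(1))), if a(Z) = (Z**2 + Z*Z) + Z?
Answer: 16401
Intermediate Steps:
a(Z) = Z + 2*Z**2 (a(Z) = (Z**2 + Z**2) + Z = 2*Z**2 + Z = Z + 2*Z**2)
T(f) = 6 + f**2 (T(f) = f**2 + 6 = 6 + f**2)
781*((-3 + (-3 - 1*(-4)))*(-3) + T(a(1))) = 781*((-3 + (-3 - 1*(-4)))*(-3) + (6 + (1*(1 + 2*1))**2)) = 781*((-3 + (-3 + 4))*(-3) + (6 + (1*(1 + 2))**2)) = 781*((-3 + 1)*(-3) + (6 + (1*3)**2)) = 781*(-2*(-3) + (6 + 3**2)) = 781*(6 + (6 + 9)) = 781*(6 + 15) = 781*21 = 16401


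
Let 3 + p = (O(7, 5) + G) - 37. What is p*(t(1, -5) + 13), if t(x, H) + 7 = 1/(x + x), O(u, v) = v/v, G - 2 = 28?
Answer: -117/2 ≈ -58.500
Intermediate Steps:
G = 30 (G = 2 + 28 = 30)
O(u, v) = 1
t(x, H) = -7 + 1/(2*x) (t(x, H) = -7 + 1/(x + x) = -7 + 1/(2*x))
p = -9 (p = -3 + ((1 + 30) - 37) = -3 + (31 - 37) = -3 - 6 = -9)
p*(t(1, -5) + 13) = -9*((-7 + (½)/1) + 13) = -9*((-7 + (½)*1) + 13) = -9*((-7 + ½) + 13) = -9*(-13/2 + 13) = -9*13/2 = -117/2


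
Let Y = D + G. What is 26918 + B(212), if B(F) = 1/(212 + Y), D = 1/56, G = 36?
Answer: 373864158/13889 ≈ 26918.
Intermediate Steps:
D = 1/56 ≈ 0.017857
Y = 2017/56 (Y = 1/56 + 36 = 2017/56 ≈ 36.018)
B(F) = 56/13889 (B(F) = 1/(212 + 2017/56) = 1/(13889/56) = 56/13889)
26918 + B(212) = 26918 + 56/13889 = 373864158/13889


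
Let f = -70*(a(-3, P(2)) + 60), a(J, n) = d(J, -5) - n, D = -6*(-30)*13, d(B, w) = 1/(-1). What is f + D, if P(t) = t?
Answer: -1650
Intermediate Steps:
d(B, w) = -1
D = 2340 (D = 180*13 = 2340)
a(J, n) = -1 - n
f = -3990 (f = -70*((-1 - 1*2) + 60) = -70*((-1 - 2) + 60) = -70*(-3 + 60) = -70*57 = -3990)
f + D = -3990 + 2340 = -1650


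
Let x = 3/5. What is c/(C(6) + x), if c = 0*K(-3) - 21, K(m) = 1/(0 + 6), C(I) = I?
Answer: -35/11 ≈ -3.1818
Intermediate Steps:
K(m) = 1/6
x = 3/5 (x = 3*(1/5) = 3/5 ≈ 0.60000)
c = -21 (c = 0*(1/6) - 21 = 0 - 21 = -21)
c/(C(6) + x) = -21/(6 + 3/5) = -21/(33/5) = (5/33)*(-21) = -35/11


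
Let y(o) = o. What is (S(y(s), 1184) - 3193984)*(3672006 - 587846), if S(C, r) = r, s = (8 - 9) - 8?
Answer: -9847106048000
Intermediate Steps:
s = -9 (s = -1 - 8 = -9)
(S(y(s), 1184) - 3193984)*(3672006 - 587846) = (1184 - 3193984)*(3672006 - 587846) = -3192800*3084160 = -9847106048000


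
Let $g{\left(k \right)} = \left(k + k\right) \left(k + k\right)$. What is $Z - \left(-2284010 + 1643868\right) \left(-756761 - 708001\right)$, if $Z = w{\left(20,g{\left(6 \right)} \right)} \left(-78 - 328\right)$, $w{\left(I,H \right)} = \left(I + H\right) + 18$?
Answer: $-937655750096$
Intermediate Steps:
$g{\left(k \right)} = 4 k^{2}$ ($g{\left(k \right)} = 2 k 2 k = 4 k^{2}$)
$w{\left(I,H \right)} = 18 + H + I$ ($w{\left(I,H \right)} = \left(H + I\right) + 18 = 18 + H + I$)
$Z = -73892$ ($Z = \left(18 + 4 \cdot 6^{2} + 20\right) \left(-78 - 328\right) = \left(18 + 4 \cdot 36 + 20\right) \left(-406\right) = \left(18 + 144 + 20\right) \left(-406\right) = 182 \left(-406\right) = -73892$)
$Z - \left(-2284010 + 1643868\right) \left(-756761 - 708001\right) = -73892 - \left(-2284010 + 1643868\right) \left(-756761 - 708001\right) = -73892 - \left(-640142\right) \left(-1464762\right) = -73892 - 937655676204 = -937655750096$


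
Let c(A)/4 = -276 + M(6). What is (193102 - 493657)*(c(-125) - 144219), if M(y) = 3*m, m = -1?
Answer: 43681160925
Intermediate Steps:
M(y) = -3 (M(y) = 3*(-1) = -3)
c(A) = -1116 (c(A) = 4*(-276 - 3) = 4*(-279) = -1116)
(193102 - 493657)*(c(-125) - 144219) = (193102 - 493657)*(-1116 - 144219) = -300555*(-145335) = 43681160925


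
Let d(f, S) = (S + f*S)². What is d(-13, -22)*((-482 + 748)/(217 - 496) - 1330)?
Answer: -2875625984/31 ≈ -9.2762e+7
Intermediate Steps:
d(f, S) = (S + S*f)²
d(-13, -22)*((-482 + 748)/(217 - 496) - 1330) = ((-22)²*(1 - 13)²)*((-482 + 748)/(217 - 496) - 1330) = (484*(-12)²)*(266/(-279) - 1330) = (484*144)*(266*(-1/279) - 1330) = 69696*(-266/279 - 1330) = 69696*(-371336/279) = -2875625984/31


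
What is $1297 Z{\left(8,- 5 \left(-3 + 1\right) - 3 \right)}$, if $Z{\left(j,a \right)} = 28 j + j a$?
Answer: $363160$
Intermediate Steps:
$Z{\left(j,a \right)} = 28 j + a j$
$1297 Z{\left(8,- 5 \left(-3 + 1\right) - 3 \right)} = 1297 \cdot 8 \left(28 - \left(3 + 5 \left(-3 + 1\right)\right)\right) = 1297 \cdot 8 \left(28 - -7\right) = 1297 \cdot 8 \left(28 + \left(10 - 3\right)\right) = 1297 \cdot 8 \left(28 + 7\right) = 1297 \cdot 8 \cdot 35 = 1297 \cdot 280 = 363160$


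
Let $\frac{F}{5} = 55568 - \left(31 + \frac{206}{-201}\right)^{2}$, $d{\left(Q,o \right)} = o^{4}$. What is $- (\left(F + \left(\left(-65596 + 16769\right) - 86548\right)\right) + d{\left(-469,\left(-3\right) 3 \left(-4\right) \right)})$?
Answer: $- \frac{73432391356}{40401} \approx -1.8176 \cdot 10^{6}$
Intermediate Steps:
$F = \frac{11043510715}{40401}$ ($F = 5 \left(55568 - \left(31 + \frac{206}{-201}\right)^{2}\right) = 5 \left(55568 - \left(31 + 206 \left(- \frac{1}{201}\right)\right)^{2}\right) = 5 \left(55568 - \left(31 - \frac{206}{201}\right)^{2}\right) = 5 \left(55568 - \left(\frac{6025}{201}\right)^{2}\right) = 5 \left(55568 - \frac{36300625}{40401}\right) = 5 \cdot \frac{2208702143}{40401} = \frac{11043510715}{40401} \approx 2.7335 \cdot 10^{5}$)
$- (\left(F + \left(\left(-65596 + 16769\right) - 86548\right)\right) + d{\left(-469,\left(-3\right) 3 \left(-4\right) \right)}) = - (\left(\frac{11043510715}{40401} + \left(\left(-65596 + 16769\right) - 86548\right)\right) + \left(\left(-3\right) 3 \left(-4\right)\right)^{4}) = - (\left(\frac{11043510715}{40401} - 135375\right) + \left(\left(-9\right) \left(-4\right)\right)^{4}) = - (\left(\frac{11043510715}{40401} - 135375\right) + 36^{4}) = - (\frac{5574225340}{40401} + 1679616) = \left(-1\right) \frac{73432391356}{40401} = - \frac{73432391356}{40401}$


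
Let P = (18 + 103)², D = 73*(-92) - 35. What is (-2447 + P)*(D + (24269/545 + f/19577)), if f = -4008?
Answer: -872561526246228/10669465 ≈ -8.1781e+7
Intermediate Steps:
D = -6751 (D = -6716 - 35 = -6751)
P = 14641 (P = 121² = 14641)
(-2447 + P)*(D + (24269/545 + f/19577)) = (-2447 + 14641)*(-6751 + (24269/545 - 4008/19577)) = 12194*(-6751 + (24269*(1/545) - 4008*1/19577)) = 12194*(-6751 + (24269/545 - 4008/19577)) = 12194*(-6751 + 472929853/10669465) = 12194*(-71556628362/10669465) = -872561526246228/10669465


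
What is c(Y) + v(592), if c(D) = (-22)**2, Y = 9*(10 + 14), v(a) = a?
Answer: 1076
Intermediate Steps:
Y = 216 (Y = 9*24 = 216)
c(D) = 484
c(Y) + v(592) = 484 + 592 = 1076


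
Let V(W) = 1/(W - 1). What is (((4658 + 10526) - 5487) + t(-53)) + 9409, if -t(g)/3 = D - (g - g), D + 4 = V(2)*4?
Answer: 19106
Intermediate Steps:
V(W) = 1/(-1 + W)
D = 0 (D = -4 + 4/(-1 + 2) = -4 + 4/1 = -4 + 1*4 = -4 + 4 = 0)
t(g) = 0 (t(g) = -3*(0 - (g - g)) = -3*(0 - 1*0) = -3*(0 + 0) = -3*0 = 0)
(((4658 + 10526) - 5487) + t(-53)) + 9409 = (((4658 + 10526) - 5487) + 0) + 9409 = ((15184 - 5487) + 0) + 9409 = (9697 + 0) + 9409 = 9697 + 9409 = 19106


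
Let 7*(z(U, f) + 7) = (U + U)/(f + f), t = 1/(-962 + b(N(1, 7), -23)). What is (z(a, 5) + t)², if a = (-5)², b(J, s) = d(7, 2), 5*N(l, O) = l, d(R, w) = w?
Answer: 1784809009/45158400 ≈ 39.523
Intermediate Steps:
N(l, O) = l/5
b(J, s) = 2
a = 25
t = -1/960 (t = 1/(-962 + 2) = 1/(-960) = -1/960 ≈ -0.0010417)
z(U, f) = -7 + U/(7*f) (z(U, f) = -7 + ((U + U)/(f + f))/7 = -7 + ((2*U)/((2*f)))/7 = -7 + ((2*U)*(1/(2*f)))/7 = -7 + (U/f)/7 = -7 + U/(7*f))
(z(a, 5) + t)² = ((-7 + (⅐)*25/5) - 1/960)² = ((-7 + (⅐)*25*(⅕)) - 1/960)² = ((-7 + 5/7) - 1/960)² = (-44/7 - 1/960)² = (-42247/6720)² = 1784809009/45158400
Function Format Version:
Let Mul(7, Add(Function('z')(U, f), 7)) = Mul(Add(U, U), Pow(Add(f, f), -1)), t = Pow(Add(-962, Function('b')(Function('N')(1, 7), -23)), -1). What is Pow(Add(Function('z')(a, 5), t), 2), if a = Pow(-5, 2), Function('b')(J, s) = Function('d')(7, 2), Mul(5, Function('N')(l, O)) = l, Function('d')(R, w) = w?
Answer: Rational(1784809009, 45158400) ≈ 39.523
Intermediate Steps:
Function('N')(l, O) = Mul(Rational(1, 5), l)
Function('b')(J, s) = 2
a = 25
t = Rational(-1, 960) (t = Pow(Add(-962, 2), -1) = Pow(-960, -1) = Rational(-1, 960) ≈ -0.0010417)
Function('z')(U, f) = Add(-7, Mul(Rational(1, 7), U, Pow(f, -1))) (Function('z')(U, f) = Add(-7, Mul(Rational(1, 7), Mul(Add(U, U), Pow(Add(f, f), -1)))) = Add(-7, Mul(Rational(1, 7), Mul(Mul(2, U), Pow(Mul(2, f), -1)))) = Add(-7, Mul(Rational(1, 7), Mul(Mul(2, U), Mul(Rational(1, 2), Pow(f, -1))))) = Add(-7, Mul(Rational(1, 7), Mul(U, Pow(f, -1)))) = Add(-7, Mul(Rational(1, 7), U, Pow(f, -1))))
Pow(Add(Function('z')(a, 5), t), 2) = Pow(Add(Add(-7, Mul(Rational(1, 7), 25, Pow(5, -1))), Rational(-1, 960)), 2) = Pow(Add(Add(-7, Mul(Rational(1, 7), 25, Rational(1, 5))), Rational(-1, 960)), 2) = Pow(Add(Add(-7, Rational(5, 7)), Rational(-1, 960)), 2) = Pow(Add(Rational(-44, 7), Rational(-1, 960)), 2) = Pow(Rational(-42247, 6720), 2) = Rational(1784809009, 45158400)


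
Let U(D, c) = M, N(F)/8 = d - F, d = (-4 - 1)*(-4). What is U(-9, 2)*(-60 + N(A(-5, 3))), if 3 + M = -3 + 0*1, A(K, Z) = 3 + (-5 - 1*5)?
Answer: -936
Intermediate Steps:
d = 20 (d = -5*(-4) = 20)
A(K, Z) = -7 (A(K, Z) = 3 + (-5 - 5) = 3 - 10 = -7)
N(F) = 160 - 8*F (N(F) = 8*(20 - F) = 160 - 8*F)
M = -6 (M = -3 + (-3 + 0*1) = -3 + (-3 + 0) = -3 - 3 = -6)
U(D, c) = -6
U(-9, 2)*(-60 + N(A(-5, 3))) = -6*(-60 + (160 - 8*(-7))) = -6*(-60 + (160 + 56)) = -6*(-60 + 216) = -6*156 = -936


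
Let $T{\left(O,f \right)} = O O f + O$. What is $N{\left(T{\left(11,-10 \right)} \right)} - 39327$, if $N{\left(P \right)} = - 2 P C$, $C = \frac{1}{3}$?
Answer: $- \frac{115583}{3} \approx -38528.0$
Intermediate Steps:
$C = \frac{1}{3} \approx 0.33333$
$T{\left(O,f \right)} = O + f O^{2}$ ($T{\left(O,f \right)} = O^{2} f + O = f O^{2} + O = O + f O^{2}$)
$N{\left(P \right)} = - \frac{2 P}{3}$ ($N{\left(P \right)} = - 2 P \frac{1}{3} = - \frac{2 P}{3}$)
$N{\left(T{\left(11,-10 \right)} \right)} - 39327 = - \frac{2 \cdot 11 \left(1 + 11 \left(-10\right)\right)}{3} - 39327 = - \frac{2 \cdot 11 \left(1 - 110\right)}{3} - 39327 = - \frac{2 \cdot 11 \left(-109\right)}{3} - 39327 = \left(- \frac{2}{3}\right) \left(-1199\right) - 39327 = \frac{2398}{3} - 39327 = - \frac{115583}{3}$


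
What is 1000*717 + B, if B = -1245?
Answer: 715755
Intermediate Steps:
1000*717 + B = 1000*717 - 1245 = 717000 - 1245 = 715755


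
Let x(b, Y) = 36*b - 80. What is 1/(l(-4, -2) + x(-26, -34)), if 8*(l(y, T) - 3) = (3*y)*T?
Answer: -1/1010 ≈ -0.00099010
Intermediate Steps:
x(b, Y) = -80 + 36*b
l(y, T) = 3 + 3*T*y/8 (l(y, T) = 3 + ((3*y)*T)/8 = 3 + (3*T*y)/8 = 3 + 3*T*y/8)
1/(l(-4, -2) + x(-26, -34)) = 1/((3 + (3/8)*(-2)*(-4)) + (-80 + 36*(-26))) = 1/((3 + 3) + (-80 - 936)) = 1/(6 - 1016) = 1/(-1010) = -1/1010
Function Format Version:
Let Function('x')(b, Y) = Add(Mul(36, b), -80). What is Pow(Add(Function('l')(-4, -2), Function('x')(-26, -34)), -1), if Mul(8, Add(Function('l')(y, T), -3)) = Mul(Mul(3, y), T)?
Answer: Rational(-1, 1010) ≈ -0.00099010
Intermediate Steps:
Function('x')(b, Y) = Add(-80, Mul(36, b))
Function('l')(y, T) = Add(3, Mul(Rational(3, 8), T, y)) (Function('l')(y, T) = Add(3, Mul(Rational(1, 8), Mul(Mul(3, y), T))) = Add(3, Mul(Rational(1, 8), Mul(3, T, y))) = Add(3, Mul(Rational(3, 8), T, y)))
Pow(Add(Function('l')(-4, -2), Function('x')(-26, -34)), -1) = Pow(Add(Add(3, Mul(Rational(3, 8), -2, -4)), Add(-80, Mul(36, -26))), -1) = Pow(Add(Add(3, 3), Add(-80, -936)), -1) = Pow(Add(6, -1016), -1) = Pow(-1010, -1) = Rational(-1, 1010)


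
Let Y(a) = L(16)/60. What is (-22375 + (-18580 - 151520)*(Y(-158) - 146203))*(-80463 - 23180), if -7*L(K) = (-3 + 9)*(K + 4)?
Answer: -2577513989720575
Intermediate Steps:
L(K) = -24/7 - 6*K/7 (L(K) = -(-3 + 9)*(K + 4)/7 = -6*(4 + K)/7 = -(24 + 6*K)/7 = -24/7 - 6*K/7)
Y(a) = -2/7 (Y(a) = (-24/7 - 6/7*16)/60 = (-24/7 - 96/7)*(1/60) = -120/7*1/60 = -2/7)
(-22375 + (-18580 - 151520)*(Y(-158) - 146203))*(-80463 - 23180) = (-22375 + (-18580 - 151520)*(-2/7 - 146203))*(-80463 - 23180) = (-22375 - 170100*(-1023423/7))*(-103643) = (-22375 + 24869178900)*(-103643) = 24869156525*(-103643) = -2577513989720575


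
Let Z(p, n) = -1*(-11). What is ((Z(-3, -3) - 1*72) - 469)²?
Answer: 280900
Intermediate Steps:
Z(p, n) = 11
((Z(-3, -3) - 1*72) - 469)² = ((11 - 1*72) - 469)² = ((11 - 72) - 469)² = (-61 - 469)² = (-530)² = 280900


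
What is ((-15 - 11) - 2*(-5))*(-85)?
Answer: 1360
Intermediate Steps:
((-15 - 11) - 2*(-5))*(-85) = (-26 + 10)*(-85) = -16*(-85) = 1360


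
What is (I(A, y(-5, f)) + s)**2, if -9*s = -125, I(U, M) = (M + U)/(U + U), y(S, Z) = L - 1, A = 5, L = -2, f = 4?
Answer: 401956/2025 ≈ 198.50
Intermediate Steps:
y(S, Z) = -3 (y(S, Z) = -2 - 1 = -3)
I(U, M) = (M + U)/(2*U) (I(U, M) = (M + U)/((2*U)) = (M + U)*(1/(2*U)) = (M + U)/(2*U))
s = 125/9 (s = -1/9*(-125) = 125/9 ≈ 13.889)
(I(A, y(-5, f)) + s)**2 = ((1/2)*(-3 + 5)/5 + 125/9)**2 = ((1/2)*(1/5)*2 + 125/9)**2 = (1/5 + 125/9)**2 = (634/45)**2 = 401956/2025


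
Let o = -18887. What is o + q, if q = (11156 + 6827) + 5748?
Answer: 4844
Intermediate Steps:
q = 23731 (q = 17983 + 5748 = 23731)
o + q = -18887 + 23731 = 4844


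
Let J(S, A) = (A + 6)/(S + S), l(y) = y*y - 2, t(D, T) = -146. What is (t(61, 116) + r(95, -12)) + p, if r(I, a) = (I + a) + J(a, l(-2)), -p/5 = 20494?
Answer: -307600/3 ≈ -1.0253e+5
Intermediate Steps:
p = -102470 (p = -5*20494 = -102470)
l(y) = -2 + y² (l(y) = y² - 2 = -2 + y²)
J(S, A) = (6 + A)/(2*S) (J(S, A) = (6 + A)/((2*S)) = (6 + A)*(1/(2*S)) = (6 + A)/(2*S))
r(I, a) = I + a + 4/a (r(I, a) = (I + a) + (6 + (-2 + (-2)²))/(2*a) = (I + a) + (6 + (-2 + 4))/(2*a) = (I + a) + (6 + 2)/(2*a) = (I + a) + (½)*8/a = (I + a) + 4/a = I + a + 4/a)
(t(61, 116) + r(95, -12)) + p = (-146 + (95 - 12 + 4/(-12))) - 102470 = (-146 + (95 - 12 + 4*(-1/12))) - 102470 = (-146 + (95 - 12 - ⅓)) - 102470 = (-146 + 248/3) - 102470 = -190/3 - 102470 = -307600/3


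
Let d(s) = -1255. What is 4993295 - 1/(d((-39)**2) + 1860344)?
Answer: 9282979808254/1859089 ≈ 4.9933e+6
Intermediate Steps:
4993295 - 1/(d((-39)**2) + 1860344) = 4993295 - 1/(-1255 + 1860344) = 4993295 - 1/1859089 = 9282979808254/1859089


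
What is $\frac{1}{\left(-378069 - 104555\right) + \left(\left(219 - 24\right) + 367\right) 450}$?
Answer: $- \frac{1}{229724} \approx -4.3531 \cdot 10^{-6}$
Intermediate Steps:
$\frac{1}{\left(-378069 - 104555\right) + \left(\left(219 - 24\right) + 367\right) 450} = \frac{1}{\left(-378069 - 104555\right) + \left(195 + 367\right) 450} = \frac{1}{-482624 + 562 \cdot 450} = \frac{1}{-482624 + 252900} = \frac{1}{-229724} = - \frac{1}{229724}$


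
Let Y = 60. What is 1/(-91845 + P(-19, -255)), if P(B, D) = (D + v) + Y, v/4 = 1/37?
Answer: -37/3405476 ≈ -1.0865e-5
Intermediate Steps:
v = 4/37 ≈ 0.10811
P(B, D) = 2224/37 + D (P(B, D) = (D + 4/37) + 60 = (4/37 + D) + 60 = 2224/37 + D)
1/(-91845 + P(-19, -255)) = 1/(-91845 + (2224/37 - 255)) = 1/(-91845 - 7211/37) = 1/(-3405476/37) = -37/3405476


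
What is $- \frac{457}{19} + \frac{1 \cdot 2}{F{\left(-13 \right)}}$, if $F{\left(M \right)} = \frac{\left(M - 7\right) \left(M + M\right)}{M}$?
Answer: $- \frac{9159}{380} \approx -24.103$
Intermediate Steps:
$F{\left(M \right)} = -14 + 2 M$ ($F{\left(M \right)} = \frac{\left(-7 + M\right) 2 M}{M} = \frac{2 M \left(-7 + M\right)}{M} = -14 + 2 M$)
$- \frac{457}{19} + \frac{1 \cdot 2}{F{\left(-13 \right)}} = - \frac{457}{19} + \frac{1 \cdot 2}{-14 + 2 \left(-13\right)} = \left(-457\right) \frac{1}{19} + \frac{2}{-14 - 26} = - \frac{457}{19} + \frac{2}{-40} = - \frac{457}{19} + 2 \left(- \frac{1}{40}\right) = - \frac{457}{19} - \frac{1}{20} = - \frac{9159}{380}$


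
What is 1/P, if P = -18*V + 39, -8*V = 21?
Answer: 4/345 ≈ 0.011594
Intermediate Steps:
V = -21/8 (V = -⅛*21 = -21/8 ≈ -2.6250)
P = 345/4 (P = -18*(-21/8) + 39 = 189/4 + 39 = 345/4 ≈ 86.250)
1/P = 1/(345/4) = 4/345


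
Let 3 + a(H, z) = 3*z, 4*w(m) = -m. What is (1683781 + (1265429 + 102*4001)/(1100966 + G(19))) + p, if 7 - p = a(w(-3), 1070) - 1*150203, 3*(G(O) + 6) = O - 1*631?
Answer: 2015248146235/1100756 ≈ 1.8308e+6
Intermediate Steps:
w(m) = -m/4 (w(m) = (-m)/4 = -m/4)
G(O) = -649/3 + O/3 (G(O) = -6 + (O - 1*631)/3 = -6 + (O - 631)/3 = -6 + (-631 + O)/3 = -6 + (-631/3 + O/3) = -649/3 + O/3)
a(H, z) = -3 + 3*z
p = 147003 (p = 7 - ((-3 + 3*1070) - 1*150203) = 7 - ((-3 + 3210) - 150203) = 7 - (3207 - 150203) = 7 - 1*(-146996) = 7 + 146996 = 147003)
(1683781 + (1265429 + 102*4001)/(1100966 + G(19))) + p = (1683781 + (1265429 + 102*4001)/(1100966 + (-649/3 + (⅓)*19))) + 147003 = (1683781 + (1265429 + 408102)/(1100966 + (-649/3 + 19/3))) + 147003 = (1683781 + 1673531/(1100966 - 210)) + 147003 = (1683781 + 1673531/1100756) + 147003 = 1853433711967/1100756 + 147003 = 2015248146235/1100756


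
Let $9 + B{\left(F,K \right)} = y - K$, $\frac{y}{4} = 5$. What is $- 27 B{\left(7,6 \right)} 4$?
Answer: $-540$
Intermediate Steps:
$y = 20$ ($y = 4 \cdot 5 = 20$)
$B{\left(F,K \right)} = 11 - K$ ($B{\left(F,K \right)} = -9 - \left(-20 + K\right) = 11 - K$)
$- 27 B{\left(7,6 \right)} 4 = - 27 \left(11 - 6\right) 4 = \left(-27\right) 5 \cdot 4 = \left(-135\right) 4 = -540$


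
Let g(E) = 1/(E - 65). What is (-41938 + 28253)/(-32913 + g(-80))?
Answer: 1984325/4772386 ≈ 0.41579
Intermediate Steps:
g(E) = 1/(-65 + E)
(-41938 + 28253)/(-32913 + g(-80)) = (-41938 + 28253)/(-32913 + 1/(-65 - 80)) = -13685/(-32913 + 1/(-145)) = -13685/(-32913 - 1/145) = -13685/(-4772386/145) = -13685*(-145/4772386) = 1984325/4772386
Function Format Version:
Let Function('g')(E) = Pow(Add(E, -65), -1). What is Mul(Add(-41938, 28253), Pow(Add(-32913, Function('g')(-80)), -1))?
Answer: Rational(1984325, 4772386) ≈ 0.41579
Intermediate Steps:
Function('g')(E) = Pow(Add(-65, E), -1)
Mul(Add(-41938, 28253), Pow(Add(-32913, Function('g')(-80)), -1)) = Mul(Add(-41938, 28253), Pow(Add(-32913, Pow(Add(-65, -80), -1)), -1)) = Mul(-13685, Pow(Add(-32913, Pow(-145, -1)), -1)) = Mul(-13685, Pow(Add(-32913, Rational(-1, 145)), -1)) = Mul(-13685, Pow(Rational(-4772386, 145), -1)) = Mul(-13685, Rational(-145, 4772386)) = Rational(1984325, 4772386)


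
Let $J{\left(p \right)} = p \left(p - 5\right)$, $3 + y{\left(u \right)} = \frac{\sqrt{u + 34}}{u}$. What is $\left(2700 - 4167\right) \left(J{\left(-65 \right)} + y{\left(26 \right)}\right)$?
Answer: $-6670449 - \frac{1467 \sqrt{15}}{13} \approx -6.6709 \cdot 10^{6}$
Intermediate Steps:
$y{\left(u \right)} = -3 + \frac{\sqrt{34 + u}}{u}$ ($y{\left(u \right)} = -3 + \frac{\sqrt{u + 34}}{u} = -3 + \frac{\sqrt{34 + u}}{u}$)
$J{\left(p \right)} = p \left(-5 + p\right)$
$\left(2700 - 4167\right) \left(J{\left(-65 \right)} + y{\left(26 \right)}\right) = \left(2700 - 4167\right) \left(- 65 \left(-5 - 65\right) - \left(3 - \frac{\sqrt{34 + 26}}{26}\right)\right) = - 1467 \left(\left(-65\right) \left(-70\right) - \left(3 - \frac{\sqrt{60}}{26}\right)\right) = - 1467 \left(4550 - \left(3 - \frac{2 \sqrt{15}}{26}\right)\right) = - 1467 \left(4550 - \left(3 - \frac{\sqrt{15}}{13}\right)\right) = - 1467 \left(4547 + \frac{\sqrt{15}}{13}\right) = -6670449 - \frac{1467 \sqrt{15}}{13}$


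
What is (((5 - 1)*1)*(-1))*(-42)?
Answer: 168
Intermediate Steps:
(((5 - 1)*1)*(-1))*(-42) = ((4*1)*(-1))*(-42) = (4*(-1))*(-42) = -4*(-42) = 168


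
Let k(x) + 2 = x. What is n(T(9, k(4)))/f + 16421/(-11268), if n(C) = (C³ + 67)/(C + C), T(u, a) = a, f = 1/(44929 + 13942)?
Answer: 3109488526/2817 ≈ 1.1038e+6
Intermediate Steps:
k(x) = -2 + x
f = 1/58871 ≈ 1.6986e-5
n(C) = (67 + C³)/(2*C) (n(C) = (67 + C³)/((2*C)) = (67 + C³)*(1/(2*C)) = (67 + C³)/(2*C))
n(T(9, k(4)))/f + 16421/(-11268) = ((67 + (-2 + 4)³)/(2*(-2 + 4)))/(1/58871) + 16421/(-11268) = ((½)*(67 + 2³)/2)*58871 + 16421*(-1/11268) = ((½)*(½)*(67 + 8))*58871 - 16421/11268 = ((½)*(½)*75)*58871 - 16421/11268 = (75/4)*58871 - 16421/11268 = 4415325/4 - 16421/11268 = 3109488526/2817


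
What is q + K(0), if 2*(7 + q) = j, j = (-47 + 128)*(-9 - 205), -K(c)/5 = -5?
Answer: -8649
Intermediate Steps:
K(c) = 25 (K(c) = -5*(-5) = 25)
j = -17334 (j = 81*(-214) = -17334)
q = -8674 (q = -7 + (1/2)*(-17334) = -7 - 8667 = -8674)
q + K(0) = -8674 + 25 = -8649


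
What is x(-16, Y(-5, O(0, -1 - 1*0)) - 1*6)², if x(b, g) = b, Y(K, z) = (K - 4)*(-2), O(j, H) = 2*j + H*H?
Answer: 256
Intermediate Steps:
O(j, H) = H² + 2*j (O(j, H) = 2*j + H² = H² + 2*j)
Y(K, z) = 8 - 2*K (Y(K, z) = (-4 + K)*(-2) = 8 - 2*K)
x(-16, Y(-5, O(0, -1 - 1*0)) - 1*6)² = (-16)² = 256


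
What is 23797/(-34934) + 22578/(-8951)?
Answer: -1001746799/312694234 ≈ -3.2036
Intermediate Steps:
23797/(-34934) + 22578/(-8951) = 23797*(-1/34934) + 22578*(-1/8951) = -23797/34934 - 22578/8951 = -1001746799/312694234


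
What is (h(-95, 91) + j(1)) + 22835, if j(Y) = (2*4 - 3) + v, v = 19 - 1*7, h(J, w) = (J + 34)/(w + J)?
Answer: 91469/4 ≈ 22867.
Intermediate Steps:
h(J, w) = (34 + J)/(J + w)
v = 12 (v = 19 - 7 = 12)
j(Y) = 17 (j(Y) = (2*4 - 3) + 12 = (8 - 3) + 12 = 5 + 12 = 17)
(h(-95, 91) + j(1)) + 22835 = ((34 - 95)/(-95 + 91) + 17) + 22835 = (-61/(-4) + 17) + 22835 = (-¼*(-61) + 17) + 22835 = (61/4 + 17) + 22835 = 129/4 + 22835 = 91469/4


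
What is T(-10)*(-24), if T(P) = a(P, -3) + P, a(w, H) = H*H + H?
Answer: 96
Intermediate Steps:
a(w, H) = H + H² (a(w, H) = H² + H = H + H²)
T(P) = 6 + P (T(P) = -3*(1 - 3) + P = -3*(-2) + P = 6 + P)
T(-10)*(-24) = (6 - 10)*(-24) = -4*(-24) = 96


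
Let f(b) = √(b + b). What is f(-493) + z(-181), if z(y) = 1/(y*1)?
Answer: -1/181 + I*√986 ≈ -0.0055249 + 31.401*I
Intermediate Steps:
f(b) = √2*√b (f(b) = √(2*b) = √2*√b)
z(y) = 1/y
f(-493) + z(-181) = √2*√(-493) + 1/(-181) = √2*(I*√493) - 1/181 = I*√986 - 1/181 = -1/181 + I*√986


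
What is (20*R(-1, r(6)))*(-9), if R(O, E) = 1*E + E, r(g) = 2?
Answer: -720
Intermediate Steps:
R(O, E) = 2*E (R(O, E) = E + E = 2*E)
(20*R(-1, r(6)))*(-9) = (20*(2*2))*(-9) = (20*4)*(-9) = 80*(-9) = -720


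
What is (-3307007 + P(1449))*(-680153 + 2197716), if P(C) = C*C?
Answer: -1832314671578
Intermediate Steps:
P(C) = C²
(-3307007 + P(1449))*(-680153 + 2197716) = (-3307007 + 1449²)*(-680153 + 2197716) = (-3307007 + 2099601)*1517563 = -1207406*1517563 = -1832314671578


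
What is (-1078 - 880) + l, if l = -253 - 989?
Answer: -3200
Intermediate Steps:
l = -1242
(-1078 - 880) + l = (-1078 - 880) - 1242 = -1958 - 1242 = -3200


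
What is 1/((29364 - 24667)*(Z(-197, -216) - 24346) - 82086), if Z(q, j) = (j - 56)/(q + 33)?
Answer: -41/4691525772 ≈ -8.7392e-9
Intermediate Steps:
Z(q, j) = (-56 + j)/(33 + q)
1/((29364 - 24667)*(Z(-197, -216) - 24346) - 82086) = 1/((29364 - 24667)*((-56 - 216)/(33 - 197) - 24346) - 82086) = 1/(4697*(-272/(-164) - 24346) - 82086) = 1/(4697*(-1/164*(-272) - 24346) - 82086) = 1/(4697*(68/41 - 24346) - 82086) = 1/(4697*(-998118/41) - 82086) = 1/(-4688160246/41 - 82086) = 1/(-4691525772/41) = -41/4691525772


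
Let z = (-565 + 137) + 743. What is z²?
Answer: 99225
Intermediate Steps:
z = 315 (z = -428 + 743 = 315)
z² = 315² = 99225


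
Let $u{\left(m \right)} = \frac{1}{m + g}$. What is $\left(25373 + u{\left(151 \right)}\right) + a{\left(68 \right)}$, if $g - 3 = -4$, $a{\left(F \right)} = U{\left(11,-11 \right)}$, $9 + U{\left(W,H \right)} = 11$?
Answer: $\frac{3806251}{150} \approx 25375.0$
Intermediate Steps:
$U{\left(W,H \right)} = 2$ ($U{\left(W,H \right)} = -9 + 11 = 2$)
$a{\left(F \right)} = 2$
$g = -1$ ($g = 3 - 4 = -1$)
$u{\left(m \right)} = \frac{1}{-1 + m}$ ($u{\left(m \right)} = \frac{1}{m - 1} = \frac{1}{-1 + m}$)
$\left(25373 + u{\left(151 \right)}\right) + a{\left(68 \right)} = \left(25373 + \frac{1}{-1 + 151}\right) + 2 = \left(25373 + \frac{1}{150}\right) + 2 = \frac{3805951}{150} + 2 = \frac{3806251}{150}$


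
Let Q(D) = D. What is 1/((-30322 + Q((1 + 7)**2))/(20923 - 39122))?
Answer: 18199/30258 ≈ 0.60146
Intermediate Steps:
1/((-30322 + Q((1 + 7)**2))/(20923 - 39122)) = 1/((-30322 + (1 + 7)**2)/(20923 - 39122)) = 1/((-30322 + 8**2)/(-18199)) = 1/((-30322 + 64)*(-1/18199)) = 1/(-30258*(-1/18199)) = 1/(30258/18199) = 18199/30258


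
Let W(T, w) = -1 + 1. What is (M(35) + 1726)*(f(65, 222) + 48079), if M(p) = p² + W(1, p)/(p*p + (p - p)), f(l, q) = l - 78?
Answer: 141842766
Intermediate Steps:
W(T, w) = 0
f(l, q) = -78 + l
M(p) = p² (M(p) = p² + 0/(p*p + (p - p)) = p² + 0/(p² + 0) = p² + 0/(p²) = p² + 0/p² = p² + 0 = p²)
(M(35) + 1726)*(f(65, 222) + 48079) = (35² + 1726)*((-78 + 65) + 48079) = (1225 + 1726)*(-13 + 48079) = 2951*48066 = 141842766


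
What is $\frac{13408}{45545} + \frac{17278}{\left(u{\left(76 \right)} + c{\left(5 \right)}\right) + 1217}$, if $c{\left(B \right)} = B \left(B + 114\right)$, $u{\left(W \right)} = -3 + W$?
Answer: $\frac{162440118}{17170465} \approx 9.4604$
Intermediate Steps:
$c{\left(B \right)} = B \left(114 + B\right)$
$\frac{13408}{45545} + \frac{17278}{\left(u{\left(76 \right)} + c{\left(5 \right)}\right) + 1217} = \frac{13408}{45545} + \frac{17278}{\left(\left(-3 + 76\right) + 5 \left(114 + 5\right)\right) + 1217} = 13408 \cdot \frac{1}{45545} + \frac{17278}{\left(73 + 5 \cdot 119\right) + 1217} = \frac{13408}{45545} + \frac{17278}{\left(73 + 595\right) + 1217} = \frac{13408}{45545} + \frac{17278}{668 + 1217} = \frac{13408}{45545} + \frac{17278}{1885} = \frac{162440118}{17170465}$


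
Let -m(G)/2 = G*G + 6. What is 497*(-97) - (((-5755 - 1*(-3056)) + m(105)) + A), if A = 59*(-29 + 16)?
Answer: -22681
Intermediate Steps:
m(G) = -12 - 2*G² (m(G) = -2*(G*G + 6) = -2*(G² + 6) = -2*(6 + G²) = -12 - 2*G²)
A = -767 (A = 59*(-13) = -767)
497*(-97) - (((-5755 - 1*(-3056)) + m(105)) + A) = 497*(-97) - (((-5755 - 1*(-3056)) + (-12 - 2*105²)) - 767) = -48209 - (((-5755 + 3056) + (-12 - 2*11025)) - 767) = -48209 - ((-2699 + (-12 - 22050)) - 767) = -48209 - ((-2699 - 22062) - 767) = -48209 - (-24761 - 767) = -48209 - 1*(-25528) = -48209 + 25528 = -22681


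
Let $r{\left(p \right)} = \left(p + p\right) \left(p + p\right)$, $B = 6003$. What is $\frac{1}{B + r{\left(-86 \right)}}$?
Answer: $\frac{1}{35587} \approx 2.81 \cdot 10^{-5}$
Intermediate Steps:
$r{\left(p \right)} = 4 p^{2}$ ($r{\left(p \right)} = 2 p 2 p = 4 p^{2}$)
$\frac{1}{B + r{\left(-86 \right)}} = \frac{1}{6003 + 4 \left(-86\right)^{2}} = \frac{1}{6003 + 4 \cdot 7396} = \frac{1}{6003 + 29584} = \frac{1}{35587}$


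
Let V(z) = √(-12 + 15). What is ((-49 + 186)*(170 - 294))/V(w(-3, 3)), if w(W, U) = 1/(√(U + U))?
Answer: -16988*√3/3 ≈ -9808.0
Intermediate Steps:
w(W, U) = √2/(2*√U) (w(W, U) = 1/(√(2*U)) = 1/(√2*√U) = √2/(2*√U))
V(z) = √3
((-49 + 186)*(170 - 294))/V(w(-3, 3)) = ((-49 + 186)*(170 - 294))/(√3) = (137*(-124))*(√3/3) = -16988*√3/3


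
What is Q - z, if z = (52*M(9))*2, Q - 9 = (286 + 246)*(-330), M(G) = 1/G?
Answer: -1580063/9 ≈ -1.7556e+5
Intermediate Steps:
Q = -175551 (Q = 9 + (286 + 246)*(-330) = 9 + 532*(-330) = 9 - 175560 = -175551)
z = 104/9 (z = (52/9)*2 = 104/9 ≈ 11.556)
Q - z = -175551 - 1*104/9 = -175551 - 104/9 = -1580063/9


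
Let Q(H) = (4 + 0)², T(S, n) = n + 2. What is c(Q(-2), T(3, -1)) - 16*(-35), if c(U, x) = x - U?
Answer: 545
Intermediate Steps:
T(S, n) = 2 + n
Q(H) = 16 (Q(H) = 4² = 16)
c(Q(-2), T(3, -1)) - 16*(-35) = ((2 - 1) - 1*16) - 16*(-35) = (1 - 16) + 560 = -15 + 560 = 545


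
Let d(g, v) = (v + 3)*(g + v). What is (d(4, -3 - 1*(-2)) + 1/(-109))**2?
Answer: 426409/11881 ≈ 35.890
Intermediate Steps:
d(g, v) = (3 + v)*(g + v)
(d(4, -3 - 1*(-2)) + 1/(-109))**2 = (((-3 - 1*(-2))**2 + 3*4 + 3*(-3 - 1*(-2)) + 4*(-3 - 1*(-2))) + 1/(-109))**2 = (((-3 + 2)**2 + 12 + 3*(-3 + 2) + 4*(-3 + 2)) - 1/109)**2 = (((-1)**2 + 12 + 3*(-1) + 4*(-1)) - 1/109)**2 = ((1 + 12 - 3 - 4) - 1/109)**2 = (6 - 1/109)**2 = (653/109)**2 = 426409/11881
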